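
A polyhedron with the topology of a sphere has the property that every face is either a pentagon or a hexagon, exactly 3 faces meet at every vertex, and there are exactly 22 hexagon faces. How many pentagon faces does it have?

Let x be the number of pentagons; then F = 22 + x.
Edge–face incidences: 2E = 6·22 + 5·x = 132 + 5x.
Every vertex has degree 3, so 3V = 2E.
Euler: V − E + F = 2 ⇒ (2E)/3 − E + (22 + x) = 2.
Multiply by 6: 2·(2E) − 3·(2E) + 6·(22 + x) = 12, i.e. 132 + 6x − (132 + 5x) = 12.
Collecting terms: x = 12.
Then 2E = 132 + 5·12 = 192, so E = 96, V = 2E/3 = 64, F = 22 + 12 = 34.

12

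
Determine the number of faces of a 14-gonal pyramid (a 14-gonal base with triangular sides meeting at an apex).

15

A pyramid on an n-gon base has one n-gon and n triangles: V = 14 + 1 = 15, E = 2·14 = 28, F = 14 + 1 = 15.
Check: V − E + F = 15 − 28 + 15 = 2.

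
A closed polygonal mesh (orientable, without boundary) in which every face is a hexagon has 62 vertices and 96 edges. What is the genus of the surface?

2

Every face is a hexagon and each edge borders two faces, so 6F = 2·96, giving F = 32.
χ = V − E + F = 62 − 96 + 32 = -2.
For a closed orientable surface χ = 2 − 2g, so g = (2 − (-2))/2 = 2.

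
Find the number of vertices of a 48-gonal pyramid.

A pyramid on an n-gon base has one n-gon and n triangles: V = 48 + 1 = 49, E = 2·48 = 96, F = 48 + 1 = 49.

49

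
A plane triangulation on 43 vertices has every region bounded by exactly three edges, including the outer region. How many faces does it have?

82

In a plane triangulation 3F = 2E and V − E + F = 2, so F = 2V − 4 = 2·43 − 4 = 82.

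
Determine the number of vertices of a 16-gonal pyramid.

17

A pyramid on an n-gon base has one n-gon and n triangles: V = 16 + 1 = 17, E = 2·16 = 32, F = 16 + 1 = 17.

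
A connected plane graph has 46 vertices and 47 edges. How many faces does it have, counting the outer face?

Euler's formula for a connected plane graph: V − E + F = 2, so F = 2 − 46 + 47 = 3.

3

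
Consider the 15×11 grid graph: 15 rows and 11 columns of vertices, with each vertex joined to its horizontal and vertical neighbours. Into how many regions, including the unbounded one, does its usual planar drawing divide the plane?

The grid has V = 15·11 = 165 vertices and E = 15·10 + 11·14 = 304 edges.
F = 2 − V + E = 2 − 165 + 304 = 141.

141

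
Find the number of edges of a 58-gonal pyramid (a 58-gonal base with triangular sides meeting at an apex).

A pyramid on an n-gon base has one n-gon and n triangles: V = 58 + 1 = 59, E = 2·58 = 116, F = 58 + 1 = 59.

116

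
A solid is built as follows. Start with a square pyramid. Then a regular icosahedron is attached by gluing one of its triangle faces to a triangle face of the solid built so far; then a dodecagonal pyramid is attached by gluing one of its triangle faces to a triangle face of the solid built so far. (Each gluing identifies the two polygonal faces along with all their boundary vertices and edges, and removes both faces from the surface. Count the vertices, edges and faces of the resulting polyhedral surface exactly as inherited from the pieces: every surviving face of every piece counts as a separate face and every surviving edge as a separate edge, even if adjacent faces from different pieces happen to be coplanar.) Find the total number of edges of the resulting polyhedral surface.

56

A square pyramid: V=5, E=8, F=5.
Attach a regular icosahedron (V=12, E=30, F=20) along a 3-gon: merge 3 vertices and 3 edges, delete both glued faces → V=14, E=35, F=23.
Attach a dodecagonal pyramid (V=13, E=24, F=13) along a 3-gon: merge 3 vertices and 3 edges, delete both glued faces → V=24, E=56, F=34.
Check: V − E + F = 24 − 56 + 34 = 2.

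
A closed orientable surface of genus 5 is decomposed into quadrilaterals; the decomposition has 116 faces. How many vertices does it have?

108

χ = 2 − 2·5 = -8, and every face is a square so 4F = 2E.
E = 4·116/2 = 232. Then V = -8 + E − F = -8 + 232 − 116 = 108.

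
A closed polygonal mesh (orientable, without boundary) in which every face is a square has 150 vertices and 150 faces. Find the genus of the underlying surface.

Every face is a square, so 2E = 4·150 = 600, giving E = 300.
χ = V − E + F = 150 − 300 + 150 = 0.
For a closed orientable surface χ = 2 − 2g, so g = (2 − (0))/2 = 1.

1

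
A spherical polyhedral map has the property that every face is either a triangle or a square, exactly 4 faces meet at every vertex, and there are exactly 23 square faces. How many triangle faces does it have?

Let x be the number of triangles; then F = 23 + x.
Edge–face incidences: 2E = 4·23 + 3·x = 92 + 3x.
Every vertex has degree 4, so 4V = 2E.
Euler: V − E + F = 2 ⇒ (2E)/4 − E + (23 + x) = 2.
Multiply by 8: 2·(2E) − 4·(2E) + 8·(23 + x) = 16, i.e. 184 + 8x − 2·(92 + 3x) = 16.
Collecting terms: 2x = 16, so x = 8.
Then 2E = 92 + 3·8 = 116, so E = 58, V = 2E/4 = 29, F = 23 + 8 = 31.

8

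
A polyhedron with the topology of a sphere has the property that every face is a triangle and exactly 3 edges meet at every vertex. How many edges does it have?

6

Each face has 3 edges and each edge borders two faces, so 2E = 3F.
Each vertex has degree 3, so 3V = 2E and hence V = 3F/3.
Euler: V − E + F = 2 ⇒ (3F/3) − (3F/2) + F = 2.
Multiply by 6: (6 − 9 + 6)F = 12, i.e. 3F = 12.
So F = 4, E = 3·4/2 = 6, V = 3·4/3 = 4.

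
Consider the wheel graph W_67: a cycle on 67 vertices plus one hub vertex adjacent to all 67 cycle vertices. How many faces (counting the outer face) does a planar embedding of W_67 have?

68

W_67 has V = 67 + 1 = 68 vertices and E = 2·67 = 134 edges.
By Euler's formula F = 2 − V + E = 2 − 68 + 134 = 68.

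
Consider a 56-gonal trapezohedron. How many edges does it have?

224

The n-trapezohedron (dual of the n-antiprism) has V = 2·56 + 2 = 114, E = 4·56 = 224, F = 2·56 = 112.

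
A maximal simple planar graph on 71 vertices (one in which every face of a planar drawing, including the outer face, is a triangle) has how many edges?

In a plane triangulation 3F = 2E and V − E + F = 2, so E = 3V − 6 = 3·71 − 6 = 207.

207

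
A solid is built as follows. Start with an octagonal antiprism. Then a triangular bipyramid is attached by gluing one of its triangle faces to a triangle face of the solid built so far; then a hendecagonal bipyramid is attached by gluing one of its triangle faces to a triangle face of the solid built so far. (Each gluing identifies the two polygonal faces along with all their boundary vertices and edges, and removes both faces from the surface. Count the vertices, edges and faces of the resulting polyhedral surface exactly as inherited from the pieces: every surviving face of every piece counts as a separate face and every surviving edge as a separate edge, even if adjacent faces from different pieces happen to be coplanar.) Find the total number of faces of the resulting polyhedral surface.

An octagonal antiprism: V=16, E=32, F=18.
Attach a triangular bipyramid (V=5, E=9, F=6) along a 3-gon: merge 3 vertices and 3 edges, delete both glued faces → V=18, E=38, F=22.
Attach a hendecagonal bipyramid (V=13, E=33, F=22) along a 3-gon: merge 3 vertices and 3 edges, delete both glued faces → V=28, E=68, F=42.
Check: V − E + F = 28 − 68 + 42 = 2.

42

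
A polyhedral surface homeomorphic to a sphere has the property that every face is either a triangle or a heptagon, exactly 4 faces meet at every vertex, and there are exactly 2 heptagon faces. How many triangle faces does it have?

14

Let x be the number of triangles; then F = 2 + x.
Edge–face incidences: 2E = 7·2 + 3·x = 14 + 3x.
Every vertex has degree 4, so 4V = 2E.
Euler: V − E + F = 2 ⇒ (2E)/4 − E + (2 + x) = 2.
Multiply by 8: 2·(2E) − 4·(2E) + 8·(2 + x) = 16, i.e. 16 + 8x − 2·(14 + 3x) = 16.
Collecting terms: 2x − 12 = 16, so 2x = 28, so x = 14.
Then 2E = 14 + 3·14 = 56, so E = 28, V = 2E/4 = 14, F = 2 + 14 = 16.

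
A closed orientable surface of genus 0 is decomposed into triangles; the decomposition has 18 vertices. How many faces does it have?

χ = 2 − 2·0 = 2, and every face is a triangle so 3F = 2E.
V − E + F = 2 with E = 3F/2 gives 18 − (3/2 − 1)·F = 2, so F = 32 and E = 48.

32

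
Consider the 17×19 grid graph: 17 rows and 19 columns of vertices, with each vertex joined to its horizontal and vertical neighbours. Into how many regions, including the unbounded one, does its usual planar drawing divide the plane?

289

The grid has V = 17·19 = 323 vertices and E = 17·18 + 19·16 = 610 edges.
F = 2 − V + E = 2 − 323 + 610 = 289.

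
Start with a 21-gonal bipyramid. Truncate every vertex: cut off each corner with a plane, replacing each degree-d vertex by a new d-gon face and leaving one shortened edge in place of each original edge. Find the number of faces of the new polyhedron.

65

The base solid has V = 23, E = 63, F = 42.
Truncation replaces each original edge-end by a new vertex, so V′ = 2E = 126.
Each original edge survives, and each old vertex of degree d contributes d new edges; summing degrees gives Σd = 2E, so E′ = E + 2E = 3E = 189.
Each original face survives and each original vertex becomes one new face: F′ = F + V = 65.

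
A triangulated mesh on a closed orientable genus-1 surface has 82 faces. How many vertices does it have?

χ = 2 − 2·1 = 0, and every face is a triangle so 3F = 2E.
E = 3·82/2 = 123. Then V = 0 + E − F = 0 + 123 − 82 = 41.

41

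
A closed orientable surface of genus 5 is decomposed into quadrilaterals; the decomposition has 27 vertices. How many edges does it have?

χ = 2 − 2·5 = -8, and every face is a square so 4F = 2E.
V − E + F = -8 with E = 4F/2 gives 27 − (4/2 − 1)·F = -8, so F = 35 and E = 70.

70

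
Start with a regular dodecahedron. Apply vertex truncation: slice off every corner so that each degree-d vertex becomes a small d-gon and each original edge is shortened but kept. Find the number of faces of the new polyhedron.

32

The base solid has V = 20, E = 30, F = 12.
Truncation replaces each original edge-end by a new vertex, so V′ = 2E = 60.
Each original edge survives, and each old vertex of degree d contributes d new edges; summing degrees gives Σd = 2E, so E′ = E + 2E = 3E = 90.
Each original face survives and each original vertex becomes one new face: F′ = F + V = 32.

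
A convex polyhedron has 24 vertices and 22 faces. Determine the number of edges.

44

Here V − E + F = 2.
E = V + F − (2) = 24 + 22 − (2) = 44.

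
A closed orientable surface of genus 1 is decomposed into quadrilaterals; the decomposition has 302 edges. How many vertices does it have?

151

χ = 2 − 2·1 = 0, and every face is a square so 4F = 2E.
F = 2E/4 = 151. Then V = 0 + E − F = 0 + 302 − 151 = 151.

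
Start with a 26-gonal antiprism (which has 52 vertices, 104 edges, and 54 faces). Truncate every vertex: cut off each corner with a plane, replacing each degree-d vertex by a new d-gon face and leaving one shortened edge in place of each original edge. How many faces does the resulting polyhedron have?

Truncation replaces each original edge-end by a new vertex, so V′ = 2E = 208.
Each original edge survives, and each old vertex of degree d contributes d new edges; summing degrees gives Σd = 2E, so E′ = E + 2E = 3E = 312.
Each original face survives and each original vertex becomes one new face: F′ = F + V = 106.

106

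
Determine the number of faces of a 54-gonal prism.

A prism on an n-gon has two n-gon bases and n rectangular sides: V = 2·54 = 108, E = 3·54 = 162, F = 54 + 2 = 56.

56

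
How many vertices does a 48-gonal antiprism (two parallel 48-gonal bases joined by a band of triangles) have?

An antiprism on an n-gon has two n-gon caps and 2n triangles: V = 2·48 = 96, E = 4·48 = 192, F = 2·48 + 2 = 98.

96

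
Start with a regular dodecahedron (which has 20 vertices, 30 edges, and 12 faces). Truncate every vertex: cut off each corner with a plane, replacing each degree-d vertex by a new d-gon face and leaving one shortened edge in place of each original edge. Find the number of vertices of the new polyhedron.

60

Truncation replaces each original edge-end by a new vertex, so V′ = 2E = 60.
Each original edge survives, and each old vertex of degree d contributes d new edges; summing degrees gives Σd = 2E, so E′ = E + 2E = 3E = 90.
Each original face survives and each original vertex becomes one new face: F′ = F + V = 32.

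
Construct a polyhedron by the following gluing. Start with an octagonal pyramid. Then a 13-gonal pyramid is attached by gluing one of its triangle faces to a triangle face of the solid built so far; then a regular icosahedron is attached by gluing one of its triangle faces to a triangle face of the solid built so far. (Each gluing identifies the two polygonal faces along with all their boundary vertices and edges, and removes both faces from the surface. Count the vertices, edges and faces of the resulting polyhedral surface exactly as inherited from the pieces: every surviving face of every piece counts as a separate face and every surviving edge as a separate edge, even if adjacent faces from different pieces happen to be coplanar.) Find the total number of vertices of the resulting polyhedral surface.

29

An octagonal pyramid: V=9, E=16, F=9.
Attach a 13-gonal pyramid (V=14, E=26, F=14) along a 3-gon: merge 3 vertices and 3 edges, delete both glued faces → V=20, E=39, F=21.
Attach a regular icosahedron (V=12, E=30, F=20) along a 3-gon: merge 3 vertices and 3 edges, delete both glued faces → V=29, E=66, F=39.
Check: V − E + F = 29 − 66 + 39 = 2.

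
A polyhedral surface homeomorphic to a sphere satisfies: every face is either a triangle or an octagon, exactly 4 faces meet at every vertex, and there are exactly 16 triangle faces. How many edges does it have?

Let x be the number of octagons; then F = 16 + x.
Edge–face incidences: 2E = 3·16 + 8·x = 48 + 8x.
Every vertex has degree 4, so 4V = 2E.
Euler: V − E + F = 2 ⇒ (2E)/4 − E + (16 + x) = 2.
Multiply by 8: 2·(2E) − 4·(2E) + 8·(16 + x) = 16, i.e. 128 + 8x − 2·(48 + 8x) = 16.
Collecting terms: −8x + 32 = 16, so −8x = −16, so x = 2.
Then 2E = 48 + 8·2 = 64, so E = 32, V = 2E/4 = 16, F = 16 + 2 = 18.

32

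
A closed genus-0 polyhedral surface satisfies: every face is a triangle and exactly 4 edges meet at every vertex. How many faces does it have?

8

Each face has 3 edges and each edge borders two faces, so 2E = 3F.
Each vertex has degree 4, so 4V = 2E and hence V = 3F/4.
Euler: V − E + F = 2 ⇒ (3F/4) − (3F/2) + F = 2.
Multiply by 8: (6 − 12 + 8)F = 16, i.e. 2F = 16.
So F = 8, E = 3·8/2 = 12, V = 3·8/4 = 6.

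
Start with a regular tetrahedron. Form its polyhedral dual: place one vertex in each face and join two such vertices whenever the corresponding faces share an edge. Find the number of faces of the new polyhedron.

The base solid has V = 4, E = 6, F = 4.
The dual swaps V and F and preserves E: V′ = F = 4, E′ = E = 6, F′ = V = 4.

4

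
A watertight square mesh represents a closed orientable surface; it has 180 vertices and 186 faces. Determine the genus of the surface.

Every face is a square, so 2E = 4·186 = 744, giving E = 372.
χ = V − E + F = 180 − 372 + 186 = -6.
For a closed orientable surface χ = 2 − 2g, so g = (2 − (-6))/2 = 4.

4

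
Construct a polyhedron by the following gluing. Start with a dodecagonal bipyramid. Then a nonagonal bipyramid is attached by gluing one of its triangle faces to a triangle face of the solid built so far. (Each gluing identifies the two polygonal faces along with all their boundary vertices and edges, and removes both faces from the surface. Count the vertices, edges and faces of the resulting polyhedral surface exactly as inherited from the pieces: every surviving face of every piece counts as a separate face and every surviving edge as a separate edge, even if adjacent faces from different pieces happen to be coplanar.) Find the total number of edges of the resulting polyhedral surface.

60

A dodecagonal bipyramid: V=14, E=36, F=24.
Attach a nonagonal bipyramid (V=11, E=27, F=18) along a 3-gon: merge 3 vertices and 3 edges, delete both glued faces → V=22, E=60, F=40.
Check: V − E + F = 22 − 60 + 40 = 2.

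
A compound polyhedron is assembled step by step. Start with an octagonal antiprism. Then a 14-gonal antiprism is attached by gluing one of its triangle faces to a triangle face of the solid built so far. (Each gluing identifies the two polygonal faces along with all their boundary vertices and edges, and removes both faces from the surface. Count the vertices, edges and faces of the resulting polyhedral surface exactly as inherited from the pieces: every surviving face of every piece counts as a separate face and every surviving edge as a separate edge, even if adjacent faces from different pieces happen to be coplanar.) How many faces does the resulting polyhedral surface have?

46

An octagonal antiprism: V=16, E=32, F=18.
Attach a 14-gonal antiprism (V=28, E=56, F=30) along a 3-gon: merge 3 vertices and 3 edges, delete both glued faces → V=41, E=85, F=46.
Check: V − E + F = 41 − 85 + 46 = 2.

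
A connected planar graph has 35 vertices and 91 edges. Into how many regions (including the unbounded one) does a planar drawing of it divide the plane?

58

Euler's formula for a connected plane graph: V − E + F = 2, so F = 2 − 35 + 91 = 58.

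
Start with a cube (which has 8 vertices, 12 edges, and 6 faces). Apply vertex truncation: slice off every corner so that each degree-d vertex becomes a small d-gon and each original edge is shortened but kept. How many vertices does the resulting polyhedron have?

24

Truncation replaces each original edge-end by a new vertex, so V′ = 2E = 24.
Each original edge survives, and each old vertex of degree d contributes d new edges; summing degrees gives Σd = 2E, so E′ = E + 2E = 3E = 36.
Each original face survives and each original vertex becomes one new face: F′ = F + V = 14.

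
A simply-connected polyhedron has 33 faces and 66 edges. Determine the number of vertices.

35

Here V − E + F = 2.
V = 2 + E − F = 2 + 66 − 33 = 35.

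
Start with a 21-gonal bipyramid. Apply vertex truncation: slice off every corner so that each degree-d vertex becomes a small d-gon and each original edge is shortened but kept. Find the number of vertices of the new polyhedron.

The base solid has V = 23, E = 63, F = 42.
Truncation replaces each original edge-end by a new vertex, so V′ = 2E = 126.
Each original edge survives, and each old vertex of degree d contributes d new edges; summing degrees gives Σd = 2E, so E′ = E + 2E = 3E = 189.
Each original face survives and each original vertex becomes one new face: F′ = F + V = 65.

126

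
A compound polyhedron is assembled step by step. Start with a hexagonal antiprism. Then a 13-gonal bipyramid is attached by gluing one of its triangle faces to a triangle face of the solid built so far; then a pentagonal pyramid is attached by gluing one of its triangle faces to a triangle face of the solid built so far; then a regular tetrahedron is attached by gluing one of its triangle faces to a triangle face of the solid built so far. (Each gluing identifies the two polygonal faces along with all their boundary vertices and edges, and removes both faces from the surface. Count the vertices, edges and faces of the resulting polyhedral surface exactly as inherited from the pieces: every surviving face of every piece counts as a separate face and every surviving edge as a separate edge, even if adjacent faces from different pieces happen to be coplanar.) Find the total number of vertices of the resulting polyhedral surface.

28

A hexagonal antiprism: V=12, E=24, F=14.
Attach a 13-gonal bipyramid (V=15, E=39, F=26) along a 3-gon: merge 3 vertices and 3 edges, delete both glued faces → V=24, E=60, F=38.
Attach a pentagonal pyramid (V=6, E=10, F=6) along a 3-gon: merge 3 vertices and 3 edges, delete both glued faces → V=27, E=67, F=42.
Attach a regular tetrahedron (V=4, E=6, F=4) along a 3-gon: merge 3 vertices and 3 edges, delete both glued faces → V=28, E=70, F=44.
Check: V − E + F = 28 − 70 + 44 = 2.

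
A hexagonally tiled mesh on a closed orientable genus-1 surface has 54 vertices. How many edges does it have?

81

χ = 2 − 2·1 = 0, and every face is a hexagon so 6F = 2E.
V − E + F = 0 with E = 6F/2 gives 54 − (6/2 − 1)·F = 0, so F = 27 and E = 81.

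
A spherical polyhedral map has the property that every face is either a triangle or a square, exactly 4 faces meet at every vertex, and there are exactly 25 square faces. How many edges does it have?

Let x be the number of triangles; then F = 25 + x.
Edge–face incidences: 2E = 4·25 + 3·x = 100 + 3x.
Every vertex has degree 4, so 4V = 2E.
Euler: V − E + F = 2 ⇒ (2E)/4 − E + (25 + x) = 2.
Multiply by 8: 2·(2E) − 4·(2E) + 8·(25 + x) = 16, i.e. 200 + 8x − 2·(100 + 3x) = 16.
Collecting terms: 2x = 16, so x = 8.
Then 2E = 100 + 3·8 = 124, so E = 62, V = 2E/4 = 31, F = 25 + 8 = 33.

62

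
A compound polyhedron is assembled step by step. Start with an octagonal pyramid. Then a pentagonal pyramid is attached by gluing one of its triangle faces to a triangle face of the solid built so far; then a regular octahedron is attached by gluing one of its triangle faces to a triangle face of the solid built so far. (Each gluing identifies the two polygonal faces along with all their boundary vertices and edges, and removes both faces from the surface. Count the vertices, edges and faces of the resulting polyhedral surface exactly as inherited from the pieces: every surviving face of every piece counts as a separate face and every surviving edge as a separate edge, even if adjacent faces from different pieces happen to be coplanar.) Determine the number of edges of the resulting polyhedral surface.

An octagonal pyramid: V=9, E=16, F=9.
Attach a pentagonal pyramid (V=6, E=10, F=6) along a 3-gon: merge 3 vertices and 3 edges, delete both glued faces → V=12, E=23, F=13.
Attach a regular octahedron (V=6, E=12, F=8) along a 3-gon: merge 3 vertices and 3 edges, delete both glued faces → V=15, E=32, F=19.
Check: V − E + F = 15 − 32 + 19 = 2.

32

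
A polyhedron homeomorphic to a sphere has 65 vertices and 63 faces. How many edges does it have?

Here V − E + F = 2.
E = V + F − (2) = 65 + 63 − (2) = 126.

126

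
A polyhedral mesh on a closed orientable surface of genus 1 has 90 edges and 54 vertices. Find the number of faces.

For a closed orientable surface of genus 1, χ = 2 − 2·1 = 0.
F = 0 − V + E = 0 − 54 + 90 = 36.

36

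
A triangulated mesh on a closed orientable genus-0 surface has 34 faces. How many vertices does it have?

χ = 2 − 2·0 = 2, and every face is a triangle so 3F = 2E.
E = 3·34/2 = 51. Then V = 2 + E − F = 2 + 51 − 34 = 19.

19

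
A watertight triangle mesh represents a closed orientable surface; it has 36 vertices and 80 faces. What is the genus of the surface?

Every face is a triangle, so 2E = 3·80 = 240, giving E = 120.
χ = V − E + F = 36 − 120 + 80 = -4.
For a closed orientable surface χ = 2 − 2g, so g = (2 − (-4))/2 = 3.

3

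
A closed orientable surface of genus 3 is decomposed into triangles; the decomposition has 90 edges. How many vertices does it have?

χ = 2 − 2·3 = -4, and every face is a triangle so 3F = 2E.
F = 2E/3 = 60. Then V = -4 + E − F = -4 + 90 − 60 = 26.

26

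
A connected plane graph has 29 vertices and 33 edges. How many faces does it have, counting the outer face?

6

Euler's formula for a connected plane graph: V − E + F = 2, so F = 2 − 29 + 33 = 6.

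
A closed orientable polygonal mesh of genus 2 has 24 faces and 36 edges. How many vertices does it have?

For a closed orientable surface of genus 2, χ = 2 − 2·2 = -2.
V = -2 + E − F = -2 + 36 − 24 = 10.

10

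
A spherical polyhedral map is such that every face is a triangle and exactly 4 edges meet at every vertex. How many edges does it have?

Each face has 3 edges and each edge borders two faces, so 2E = 3F.
Each vertex has degree 4, so 4V = 2E and hence V = 3F/4.
Euler: V − E + F = 2 ⇒ (3F/4) − (3F/2) + F = 2.
Multiply by 8: (6 − 12 + 8)F = 16, i.e. 2F = 16.
So F = 8, E = 3·8/2 = 12, V = 3·8/4 = 6.

12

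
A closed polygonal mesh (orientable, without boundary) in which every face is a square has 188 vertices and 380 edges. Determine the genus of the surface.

Every face is a square and each edge borders two faces, so 4F = 2·380, giving F = 190.
χ = V − E + F = 188 − 380 + 190 = -2.
For a closed orientable surface χ = 2 − 2g, so g = (2 − (-2))/2 = 2.

2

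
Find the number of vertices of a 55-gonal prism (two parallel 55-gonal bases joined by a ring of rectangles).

110

A prism on an n-gon has two n-gon bases and n rectangular sides: V = 2·55 = 110, E = 3·55 = 165, F = 55 + 2 = 57.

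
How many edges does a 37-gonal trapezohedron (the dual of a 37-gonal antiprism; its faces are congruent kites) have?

148

The n-trapezohedron (dual of the n-antiprism) has V = 2·37 + 2 = 76, E = 4·37 = 148, F = 2·37 = 74.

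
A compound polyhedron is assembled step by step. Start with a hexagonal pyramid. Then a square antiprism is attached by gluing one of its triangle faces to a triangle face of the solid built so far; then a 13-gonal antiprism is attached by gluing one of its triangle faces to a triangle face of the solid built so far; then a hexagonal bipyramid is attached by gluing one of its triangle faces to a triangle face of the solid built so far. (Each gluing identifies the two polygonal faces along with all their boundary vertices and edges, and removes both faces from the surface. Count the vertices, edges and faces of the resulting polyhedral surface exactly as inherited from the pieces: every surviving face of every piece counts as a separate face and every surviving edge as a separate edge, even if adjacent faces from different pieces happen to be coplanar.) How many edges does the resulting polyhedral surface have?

89

A hexagonal pyramid: V=7, E=12, F=7.
Attach a square antiprism (V=8, E=16, F=10) along a 3-gon: merge 3 vertices and 3 edges, delete both glued faces → V=12, E=25, F=15.
Attach a 13-gonal antiprism (V=26, E=52, F=28) along a 3-gon: merge 3 vertices and 3 edges, delete both glued faces → V=35, E=74, F=41.
Attach a hexagonal bipyramid (V=8, E=18, F=12) along a 3-gon: merge 3 vertices and 3 edges, delete both glued faces → V=40, E=89, F=51.
Check: V − E + F = 40 − 89 + 51 = 2.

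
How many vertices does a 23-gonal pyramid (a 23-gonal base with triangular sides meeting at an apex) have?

A pyramid on an n-gon base has one n-gon and n triangles: V = 23 + 1 = 24, E = 2·23 = 46, F = 23 + 1 = 24.

24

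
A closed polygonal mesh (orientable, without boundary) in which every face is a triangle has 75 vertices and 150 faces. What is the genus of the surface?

1

Every face is a triangle, so 2E = 3·150 = 450, giving E = 225.
χ = V − E + F = 75 − 225 + 150 = 0.
For a closed orientable surface χ = 2 − 2g, so g = (2 − (0))/2 = 1.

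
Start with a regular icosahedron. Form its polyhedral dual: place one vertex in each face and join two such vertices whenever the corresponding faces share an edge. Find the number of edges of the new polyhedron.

The base solid has V = 12, E = 30, F = 20.
The dual swaps V and F and preserves E: V′ = F = 20, E′ = E = 30, F′ = V = 12.

30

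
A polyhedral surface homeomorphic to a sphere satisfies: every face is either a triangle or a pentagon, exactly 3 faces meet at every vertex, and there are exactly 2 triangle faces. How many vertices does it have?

Let x be the number of pentagons; then F = 2 + x.
Edge–face incidences: 2E = 3·2 + 5·x = 6 + 5x.
Every vertex has degree 3, so 3V = 2E.
Euler: V − E + F = 2 ⇒ (2E)/3 − E + (2 + x) = 2.
Multiply by 6: 2·(2E) − 3·(2E) + 6·(2 + x) = 12, i.e. 12 + 6x − (6 + 5x) = 12.
Collecting terms: x + 6 = 12, so x = 6.
Then 2E = 6 + 5·6 = 36, so E = 18, V = 2E/3 = 12, F = 2 + 6 = 8.

12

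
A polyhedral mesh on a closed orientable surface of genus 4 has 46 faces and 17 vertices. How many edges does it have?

69

For a closed orientable surface of genus 4, χ = 2 − 2·4 = -6.
E = V + F − (-6) = 17 + 46 − (-6) = 69.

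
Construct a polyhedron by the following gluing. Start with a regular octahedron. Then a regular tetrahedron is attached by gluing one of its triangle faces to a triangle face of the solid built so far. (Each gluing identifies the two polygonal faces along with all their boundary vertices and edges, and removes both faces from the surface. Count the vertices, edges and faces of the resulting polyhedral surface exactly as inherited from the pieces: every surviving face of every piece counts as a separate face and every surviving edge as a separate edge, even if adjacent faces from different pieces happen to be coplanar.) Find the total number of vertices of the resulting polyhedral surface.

7

A regular octahedron: V=6, E=12, F=8.
Attach a regular tetrahedron (V=4, E=6, F=4) along a 3-gon: merge 3 vertices and 3 edges, delete both glued faces → V=7, E=15, F=10.
Check: V − E + F = 7 − 15 + 10 = 2.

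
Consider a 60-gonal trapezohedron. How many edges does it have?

240

The n-trapezohedron (dual of the n-antiprism) has V = 2·60 + 2 = 122, E = 4·60 = 240, F = 2·60 = 120.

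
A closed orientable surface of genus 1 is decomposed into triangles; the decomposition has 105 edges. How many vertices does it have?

35

χ = 2 − 2·1 = 0, and every face is a triangle so 3F = 2E.
F = 2E/3 = 70. Then V = 0 + E − F = 0 + 105 − 70 = 35.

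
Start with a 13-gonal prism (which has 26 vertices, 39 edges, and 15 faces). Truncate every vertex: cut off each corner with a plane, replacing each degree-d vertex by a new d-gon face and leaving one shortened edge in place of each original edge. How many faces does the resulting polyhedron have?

41

Truncation replaces each original edge-end by a new vertex, so V′ = 2E = 78.
Each original edge survives, and each old vertex of degree d contributes d new edges; summing degrees gives Σd = 2E, so E′ = E + 2E = 3E = 117.
Each original face survives and each original vertex becomes one new face: F′ = F + V = 41.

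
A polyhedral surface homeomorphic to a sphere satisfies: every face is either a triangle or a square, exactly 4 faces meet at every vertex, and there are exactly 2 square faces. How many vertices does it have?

Let x be the number of triangles; then F = 2 + x.
Edge–face incidences: 2E = 4·2 + 3·x = 8 + 3x.
Every vertex has degree 4, so 4V = 2E.
Euler: V − E + F = 2 ⇒ (2E)/4 − E + (2 + x) = 2.
Multiply by 8: 2·(2E) − 4·(2E) + 8·(2 + x) = 16, i.e. 16 + 8x − 2·(8 + 3x) = 16.
Collecting terms: 2x = 16, so x = 8.
Then 2E = 8 + 3·8 = 32, so E = 16, V = 2E/4 = 8, F = 2 + 8 = 10.

8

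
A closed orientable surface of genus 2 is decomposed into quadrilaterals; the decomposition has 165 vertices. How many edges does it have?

χ = 2 − 2·2 = -2, and every face is a square so 4F = 2E.
V − E + F = -2 with E = 4F/2 gives 165 − (4/2 − 1)·F = -2, so F = 167 and E = 334.

334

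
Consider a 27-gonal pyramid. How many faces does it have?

28

A pyramid on an n-gon base has one n-gon and n triangles: V = 27 + 1 = 28, E = 2·27 = 54, F = 27 + 1 = 28.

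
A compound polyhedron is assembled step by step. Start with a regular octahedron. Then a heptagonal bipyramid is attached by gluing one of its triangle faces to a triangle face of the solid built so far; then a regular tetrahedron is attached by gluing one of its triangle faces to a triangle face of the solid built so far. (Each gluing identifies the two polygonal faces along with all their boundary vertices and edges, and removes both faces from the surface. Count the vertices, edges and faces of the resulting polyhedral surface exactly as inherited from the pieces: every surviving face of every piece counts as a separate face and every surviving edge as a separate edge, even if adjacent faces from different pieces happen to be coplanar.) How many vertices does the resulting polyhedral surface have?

A regular octahedron: V=6, E=12, F=8.
Attach a heptagonal bipyramid (V=9, E=21, F=14) along a 3-gon: merge 3 vertices and 3 edges, delete both glued faces → V=12, E=30, F=20.
Attach a regular tetrahedron (V=4, E=6, F=4) along a 3-gon: merge 3 vertices and 3 edges, delete both glued faces → V=13, E=33, F=22.
Check: V − E + F = 13 − 33 + 22 = 2.

13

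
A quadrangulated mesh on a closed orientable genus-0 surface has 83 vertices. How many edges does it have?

162

χ = 2 − 2·0 = 2, and every face is a square so 4F = 2E.
V − E + F = 2 with E = 4F/2 gives 83 − (4/2 − 1)·F = 2, so F = 81 and E = 162.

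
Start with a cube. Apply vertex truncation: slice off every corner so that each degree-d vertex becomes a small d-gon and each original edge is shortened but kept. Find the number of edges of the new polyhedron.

36

The base solid has V = 8, E = 12, F = 6.
Truncation replaces each original edge-end by a new vertex, so V′ = 2E = 24.
Each original edge survives, and each old vertex of degree d contributes d new edges; summing degrees gives Σd = 2E, so E′ = E + 2E = 3E = 36.
Each original face survives and each original vertex becomes one new face: F′ = F + V = 14.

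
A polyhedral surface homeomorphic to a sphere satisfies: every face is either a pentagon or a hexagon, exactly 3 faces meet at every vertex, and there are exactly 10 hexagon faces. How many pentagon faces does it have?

Let x be the number of pentagons; then F = 10 + x.
Edge–face incidences: 2E = 6·10 + 5·x = 60 + 5x.
Every vertex has degree 3, so 3V = 2E.
Euler: V − E + F = 2 ⇒ (2E)/3 − E + (10 + x) = 2.
Multiply by 6: 2·(2E) − 3·(2E) + 6·(10 + x) = 12, i.e. 60 + 6x − (60 + 5x) = 12.
Collecting terms: x = 12.
Then 2E = 60 + 5·12 = 120, so E = 60, V = 2E/3 = 40, F = 10 + 12 = 22.

12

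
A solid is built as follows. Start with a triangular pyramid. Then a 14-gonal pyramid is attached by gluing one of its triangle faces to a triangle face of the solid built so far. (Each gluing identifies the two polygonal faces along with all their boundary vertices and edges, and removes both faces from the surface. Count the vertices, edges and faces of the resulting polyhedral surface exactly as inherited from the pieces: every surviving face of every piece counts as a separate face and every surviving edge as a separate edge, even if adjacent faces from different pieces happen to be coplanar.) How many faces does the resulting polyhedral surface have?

A triangular pyramid: V=4, E=6, F=4.
Attach a 14-gonal pyramid (V=15, E=28, F=15) along a 3-gon: merge 3 vertices and 3 edges, delete both glued faces → V=16, E=31, F=17.
Check: V − E + F = 16 − 31 + 17 = 2.

17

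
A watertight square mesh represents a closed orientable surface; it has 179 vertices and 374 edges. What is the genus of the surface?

5

Every face is a square and each edge borders two faces, so 4F = 2·374, giving F = 187.
χ = V − E + F = 179 − 374 + 187 = -8.
For a closed orientable surface χ = 2 − 2g, so g = (2 − (-8))/2 = 5.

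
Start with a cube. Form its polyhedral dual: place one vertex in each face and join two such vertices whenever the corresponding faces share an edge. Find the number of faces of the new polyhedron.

The base solid has V = 8, E = 12, F = 6.
The dual swaps V and F and preserves E: V′ = F = 6, E′ = E = 12, F′ = V = 8.

8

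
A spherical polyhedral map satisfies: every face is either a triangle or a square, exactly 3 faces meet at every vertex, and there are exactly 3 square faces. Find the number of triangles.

2

Let x be the number of triangles; then F = 3 + x.
Edge–face incidences: 2E = 4·3 + 3·x = 12 + 3x.
Every vertex has degree 3, so 3V = 2E.
Euler: V − E + F = 2 ⇒ (2E)/3 − E + (3 + x) = 2.
Multiply by 6: 2·(2E) − 3·(2E) + 6·(3 + x) = 12, i.e. 18 + 6x − (12 + 3x) = 12.
Collecting terms: 3x + 6 = 12, so 3x = 6, so x = 2.
Then 2E = 12 + 3·2 = 18, so E = 9, V = 2E/3 = 6, F = 3 + 2 = 5.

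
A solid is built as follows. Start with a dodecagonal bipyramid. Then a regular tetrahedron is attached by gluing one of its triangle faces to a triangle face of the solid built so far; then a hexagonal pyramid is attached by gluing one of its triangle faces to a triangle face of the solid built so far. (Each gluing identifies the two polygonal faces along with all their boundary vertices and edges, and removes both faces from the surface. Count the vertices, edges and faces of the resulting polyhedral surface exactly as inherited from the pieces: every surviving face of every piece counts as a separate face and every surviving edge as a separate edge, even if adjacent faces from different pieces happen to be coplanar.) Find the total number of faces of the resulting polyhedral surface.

A dodecagonal bipyramid: V=14, E=36, F=24.
Attach a regular tetrahedron (V=4, E=6, F=4) along a 3-gon: merge 3 vertices and 3 edges, delete both glued faces → V=15, E=39, F=26.
Attach a hexagonal pyramid (V=7, E=12, F=7) along a 3-gon: merge 3 vertices and 3 edges, delete both glued faces → V=19, E=48, F=31.
Check: V − E + F = 19 − 48 + 31 = 2.

31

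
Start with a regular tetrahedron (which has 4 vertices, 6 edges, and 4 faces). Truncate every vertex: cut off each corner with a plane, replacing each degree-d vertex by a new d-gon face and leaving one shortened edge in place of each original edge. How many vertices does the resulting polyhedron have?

12

Truncation replaces each original edge-end by a new vertex, so V′ = 2E = 12.
Each original edge survives, and each old vertex of degree d contributes d new edges; summing degrees gives Σd = 2E, so E′ = E + 2E = 3E = 18.
Each original face survives and each original vertex becomes one new face: F′ = F + V = 8.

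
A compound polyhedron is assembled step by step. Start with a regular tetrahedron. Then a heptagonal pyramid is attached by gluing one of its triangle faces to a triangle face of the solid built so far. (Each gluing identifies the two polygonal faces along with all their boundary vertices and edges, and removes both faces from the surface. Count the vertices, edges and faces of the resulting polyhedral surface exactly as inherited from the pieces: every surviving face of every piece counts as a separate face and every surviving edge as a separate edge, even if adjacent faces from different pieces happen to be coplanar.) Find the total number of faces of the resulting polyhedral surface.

10

A regular tetrahedron: V=4, E=6, F=4.
Attach a heptagonal pyramid (V=8, E=14, F=8) along a 3-gon: merge 3 vertices and 3 edges, delete both glued faces → V=9, E=17, F=10.
Check: V − E + F = 9 − 17 + 10 = 2.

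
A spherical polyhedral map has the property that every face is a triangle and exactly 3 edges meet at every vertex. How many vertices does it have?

4

Each face has 3 edges and each edge borders two faces, so 2E = 3F.
Each vertex has degree 3, so 3V = 2E and hence V = 3F/3.
Euler: V − E + F = 2 ⇒ (3F/3) − (3F/2) + F = 2.
Multiply by 6: (6 − 9 + 6)F = 12, i.e. 3F = 12.
So F = 4, E = 3·4/2 = 6, V = 3·4/3 = 4.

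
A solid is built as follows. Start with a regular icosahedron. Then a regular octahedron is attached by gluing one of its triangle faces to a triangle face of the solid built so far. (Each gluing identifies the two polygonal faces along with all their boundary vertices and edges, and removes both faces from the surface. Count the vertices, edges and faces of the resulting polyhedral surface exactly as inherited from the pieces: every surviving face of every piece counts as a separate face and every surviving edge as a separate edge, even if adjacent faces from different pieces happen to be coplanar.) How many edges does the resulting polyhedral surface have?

A regular icosahedron: V=12, E=30, F=20.
Attach a regular octahedron (V=6, E=12, F=8) along a 3-gon: merge 3 vertices and 3 edges, delete both glued faces → V=15, E=39, F=26.
Check: V − E + F = 15 − 39 + 26 = 2.

39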